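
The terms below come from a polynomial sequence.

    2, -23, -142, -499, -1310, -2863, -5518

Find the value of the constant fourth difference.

-72

D1: -25, -119, -357, -811, -1553, -2655
D2: -94, -238, -454, -742, -1102
D3: -144, -216, -288, -360
D4: -72, -72, -72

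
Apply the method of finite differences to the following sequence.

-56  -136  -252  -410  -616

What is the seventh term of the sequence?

-1196

Δ: -80 , -116 , -158 , -206
Δ²: -36 , -42 , -48
Δ³: -6 , -6
Third differences constant at -6.
-48 − 6 = -54;  -206 − 54 = -260;  -616 − 260 = -876
-54 − 6 = -60;  -260 − 60 = -320;  -876 − 320 = -1196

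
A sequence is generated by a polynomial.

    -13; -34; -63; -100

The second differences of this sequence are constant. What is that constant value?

-8

D1: -21, -29, -37
D2: -8, -8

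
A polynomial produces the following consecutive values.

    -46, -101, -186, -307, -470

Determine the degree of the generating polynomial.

Δ: -55, -85, -121, -163
Δ²: -30, -36, -42
Δ³: -6, -6
The third differences are constant, so the polynomial has degree 3.

3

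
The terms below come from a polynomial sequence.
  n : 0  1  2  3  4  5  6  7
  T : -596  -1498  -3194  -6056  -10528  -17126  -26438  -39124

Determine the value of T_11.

-139328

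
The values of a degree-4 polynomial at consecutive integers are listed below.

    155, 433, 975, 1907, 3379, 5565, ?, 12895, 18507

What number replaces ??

8663

Using the first 6 terms:
278, 542, 932, 1472, 2186
264, 390, 540, 714
126, 150, 174
24, 24
Constant fourth difference = 24.
Extend forward: 174 + 24 = 198;  714 + 198 = 912;  2186 + 912 = 3098;  5565 + 3098 = 8663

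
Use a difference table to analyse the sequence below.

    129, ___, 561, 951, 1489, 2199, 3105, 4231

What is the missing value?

Using the last 6 terms:
Δ: 390  538  710  906  1126
Δ²: 148  172  196  220
Δ³: 24  24  24
Constant third difference = 24.
Extend backward: 148 − 24 = 124;  390 − 124 = 266;  561 − 266 = 295

295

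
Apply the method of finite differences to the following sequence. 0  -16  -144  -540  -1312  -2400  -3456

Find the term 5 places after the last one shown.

39204

First differences: -16  -128  -396  -772  -1088  -1056
Second differences: -112  -268  -376  -316  32
Third differences: -156  -108  60  348
Fourth differences: 48  168  288
Fifth differences: 120  120
Fifth differences constant at 120.
288 + 120 = 408;  348 + 408 = 756;  32 + 756 = 788;  -1056 + 788 = -268;  -3456 − 268 = -3724
408 + 120 = 528;  756 + 528 = 1284;  788 + 1284 = 2072;  -268 + 2072 = 1804;  -3724 + 1804 = -1920
528 + 120 = 648;  1284 + 648 = 1932;  2072 + 1932 = 4004;  1804 + 4004 = 5808;  -1920 + 5808 = 3888
648 + 120 = 768;  1932 + 768 = 2700;  4004 + 2700 = 6704;  5808 + 6704 = 12512;  3888 + 12512 = 16400
768 + 120 = 888;  2700 + 888 = 3588;  6704 + 3588 = 10292;  12512 + 10292 = 22804;  16400 + 22804 = 39204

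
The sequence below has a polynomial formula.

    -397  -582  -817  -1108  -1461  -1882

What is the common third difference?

Δ: -185, -235, -291, -353, -421
Δ²: -50, -56, -62, -68
Δ³: -6, -6, -6

-6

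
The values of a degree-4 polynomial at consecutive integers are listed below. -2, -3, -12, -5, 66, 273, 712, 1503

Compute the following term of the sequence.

-1, -9, 7, 71, 207, 439, 791
-8, 16, 64, 136, 232, 352
24, 48, 72, 96, 120
24, 24, 24, 24
Constant fourth difference = 24, so extend:
120 + 24 = 144;  352 + 144 = 496;  791 + 496 = 1287;  1503 + 1287 = 2790

2790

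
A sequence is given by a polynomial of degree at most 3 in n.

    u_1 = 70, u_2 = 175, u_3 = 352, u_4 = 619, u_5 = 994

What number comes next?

1495

D1: 105, 177, 267, 375
D2: 72, 90, 108
D3: 18, 18
Third differences constant at 18.
108 + 18 = 126;  375 + 126 = 501;  994 + 501 = 1495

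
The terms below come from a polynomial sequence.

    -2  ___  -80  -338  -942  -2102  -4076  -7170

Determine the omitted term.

Using the last 6 terms:
Δ: -258  -604  -1160  -1974  -3094
Δ²: -346  -556  -814  -1120
Δ³: -210  -258  -306
Δ⁴: -48  -48
Constant fourth difference = -48.
Extend backward: -210 + 48 = -162;  -346 + 162 = -184;  -258 + 184 = -74;  -80 + 74 = -6

-6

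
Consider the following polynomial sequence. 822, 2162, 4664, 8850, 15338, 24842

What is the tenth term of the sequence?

D1: 1340, 2502, 4186, 6488, 9504
D2: 1162, 1684, 2302, 3016
D3: 522, 618, 714
D4: 96, 96
Fourth differences constant at 96.
714 + 96 = 810;  3016 + 810 = 3826;  9504 + 3826 = 13330;  24842 + 13330 = 38172
810 + 96 = 906;  3826 + 906 = 4732;  13330 + 4732 = 18062;  38172 + 18062 = 56234
906 + 96 = 1002;  4732 + 1002 = 5734;  18062 + 5734 = 23796;  56234 + 23796 = 80030
1002 + 96 = 1098;  5734 + 1098 = 6832;  23796 + 6832 = 30628;  80030 + 30628 = 110658

110658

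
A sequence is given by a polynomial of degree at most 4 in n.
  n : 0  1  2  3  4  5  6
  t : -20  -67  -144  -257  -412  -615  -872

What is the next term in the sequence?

-1189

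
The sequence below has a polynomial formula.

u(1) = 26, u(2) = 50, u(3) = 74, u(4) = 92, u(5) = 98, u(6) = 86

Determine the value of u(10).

-262

D1: 24 , 24 , 18 , 6 , -12
D2: 0 , -6 , -12 , -18
D3: -6 , -6 , -6
Constant third difference = -6, so extend:
-18 − 6 = -24;  -12 − 24 = -36;  86 − 36 = 50
-24 − 6 = -30;  -36 − 30 = -66;  50 − 66 = -16
-30 − 6 = -36;  -66 − 36 = -102;  -16 − 102 = -118
-36 − 6 = -42;  -102 − 42 = -144;  -118 − 144 = -262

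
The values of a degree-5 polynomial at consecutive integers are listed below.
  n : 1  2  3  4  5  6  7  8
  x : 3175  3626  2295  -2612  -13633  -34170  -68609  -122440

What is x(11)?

-474265

Δ: 451, -1331, -4907, -11021, -20537, -34439, -53831
Δ²: -1782, -3576, -6114, -9516, -13902, -19392
Δ³: -1794, -2538, -3402, -4386, -5490
Δ⁴: -744, -864, -984, -1104
Δ⁵: -120, -120, -120
Fifth differences constant at -120.
-1104 − 120 = -1224;  -5490 − 1224 = -6714;  -19392 − 6714 = -26106;  -53831 − 26106 = -79937;  -122440 − 79937 = -202377
-1224 − 120 = -1344;  -6714 − 1344 = -8058;  -26106 − 8058 = -34164;  -79937 − 34164 = -114101;  -202377 − 114101 = -316478
-1344 − 120 = -1464;  -8058 − 1464 = -9522;  -34164 − 9522 = -43686;  -114101 − 43686 = -157787;  -316478 − 157787 = -474265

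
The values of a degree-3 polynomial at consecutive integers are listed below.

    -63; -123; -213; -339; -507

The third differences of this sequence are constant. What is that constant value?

-6

First differences: -60, -90, -126, -168
Second differences: -30, -36, -42
Third differences: -6, -6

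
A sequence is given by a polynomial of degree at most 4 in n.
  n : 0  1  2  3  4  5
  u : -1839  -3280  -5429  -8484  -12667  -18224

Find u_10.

-76909

First differences: -1441, -2149, -3055, -4183, -5557
Second differences: -708, -906, -1128, -1374
Third differences: -198, -222, -246
Fourth differences: -24, -24
Constant fourth difference = -24, so extend:
-246 − 24 = -270;  -1374 − 270 = -1644;  -5557 − 1644 = -7201;  -18224 − 7201 = -25425
-270 − 24 = -294;  -1644 − 294 = -1938;  -7201 − 1938 = -9139;  -25425 − 9139 = -34564
-294 − 24 = -318;  -1938 − 318 = -2256;  -9139 − 2256 = -11395;  -34564 − 11395 = -45959
-318 − 24 = -342;  -2256 − 342 = -2598;  -11395 − 2598 = -13993;  -45959 − 13993 = -59952
-342 − 24 = -366;  -2598 − 366 = -2964;  -13993 − 2964 = -16957;  -59952 − 16957 = -76909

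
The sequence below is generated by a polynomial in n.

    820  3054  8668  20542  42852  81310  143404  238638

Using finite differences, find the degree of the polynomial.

First differences: 2234, 5614, 11874, 22310, 38458, 62094, 95234
Second differences: 3380, 6260, 10436, 16148, 23636, 33140
Third differences: 2880, 4176, 5712, 7488, 9504
Fourth differences: 1296, 1536, 1776, 2016
Fifth differences: 240, 240, 240
The fifth differences are constant, so the polynomial has degree 5.

5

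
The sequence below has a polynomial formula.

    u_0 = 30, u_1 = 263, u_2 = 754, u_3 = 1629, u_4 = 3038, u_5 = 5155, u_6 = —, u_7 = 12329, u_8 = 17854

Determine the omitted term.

8178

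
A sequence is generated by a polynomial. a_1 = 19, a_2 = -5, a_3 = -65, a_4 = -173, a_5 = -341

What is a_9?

-24 , -60 , -108 , -168
-36 , -48 , -60
-12 , -12
Third differences constant at -12.
-60 − 12 = -72;  -168 − 72 = -240;  -341 − 240 = -581
-72 − 12 = -84;  -240 − 84 = -324;  -581 − 324 = -905
-84 − 12 = -96;  -324 − 96 = -420;  -905 − 420 = -1325
-96 − 12 = -108;  -420 − 108 = -528;  -1325 − 528 = -1853

-1853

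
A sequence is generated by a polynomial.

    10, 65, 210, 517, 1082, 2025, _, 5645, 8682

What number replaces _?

3490

Using the first 6 terms:
Δ: 55  145  307  565  943
Δ²: 90  162  258  378
Δ³: 72  96  120
Δ⁴: 24  24
Constant fourth difference = 24.
Extend forward: 120 + 24 = 144;  378 + 144 = 522;  943 + 522 = 1465;  2025 + 1465 = 3490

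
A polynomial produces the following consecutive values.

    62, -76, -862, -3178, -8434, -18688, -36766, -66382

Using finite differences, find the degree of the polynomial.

Δ: -138, -786, -2316, -5256, -10254, -18078, -29616
Δ²: -648, -1530, -2940, -4998, -7824, -11538
Δ³: -882, -1410, -2058, -2826, -3714
Δ⁴: -528, -648, -768, -888
Δ⁵: -120, -120, -120
The fifth differences are constant, so the polynomial has degree 5.

5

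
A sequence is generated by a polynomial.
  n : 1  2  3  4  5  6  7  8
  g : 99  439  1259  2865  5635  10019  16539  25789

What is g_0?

5

D1: 340, 820, 1606, 2770, 4384, 6520, 9250
D2: 480, 786, 1164, 1614, 2136, 2730
D3: 306, 378, 450, 522, 594
D4: 72, 72, 72, 72
The fourth differences are constant at 72.
Work back: 306 − 72 = 234;  480 − 234 = 246;  340 − 246 = 94;  99 − 94 = 5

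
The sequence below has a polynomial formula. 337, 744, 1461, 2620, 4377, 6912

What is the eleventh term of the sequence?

39237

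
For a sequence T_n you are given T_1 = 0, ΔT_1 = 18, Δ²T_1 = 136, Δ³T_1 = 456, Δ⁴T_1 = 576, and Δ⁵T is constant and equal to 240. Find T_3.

172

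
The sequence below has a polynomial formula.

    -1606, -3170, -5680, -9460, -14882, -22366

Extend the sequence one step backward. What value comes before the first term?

-712

First differences: -1564, -2510, -3780, -5422, -7484
Second differences: -946, -1270, -1642, -2062
Third differences: -324, -372, -420
Fourth differences: -48, -48
The fourth differences are constant at -48.
Work back: -324 + 48 = -276;  -946 + 276 = -670;  -1564 + 670 = -894;  -1606 + 894 = -712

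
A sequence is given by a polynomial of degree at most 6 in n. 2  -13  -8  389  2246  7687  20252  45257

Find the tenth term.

Δ: -15, 5, 397, 1857, 5441, 12565, 25005
Δ²: 20, 392, 1460, 3584, 7124, 12440
Δ³: 372, 1068, 2124, 3540, 5316
Δ⁴: 696, 1056, 1416, 1776
Δ⁵: 360, 360, 360
Constant fifth difference = 360, so extend:
1776 + 360 = 2136;  5316 + 2136 = 7452;  12440 + 7452 = 19892;  25005 + 19892 = 44897;  45257 + 44897 = 90154
2136 + 360 = 2496;  7452 + 2496 = 9948;  19892 + 9948 = 29840;  44897 + 29840 = 74737;  90154 + 74737 = 164891

164891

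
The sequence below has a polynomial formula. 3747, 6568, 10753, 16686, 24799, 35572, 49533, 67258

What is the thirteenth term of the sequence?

235863

First differences: 2821 , 4185 , 5933 , 8113 , 10773 , 13961 , 17725
Second differences: 1364 , 1748 , 2180 , 2660 , 3188 , 3764
Third differences: 384 , 432 , 480 , 528 , 576
Fourth differences: 48 , 48 , 48 , 48
Constant fourth difference = 48, so extend:
576 + 48 = 624;  3764 + 624 = 4388;  17725 + 4388 = 22113;  67258 + 22113 = 89371
624 + 48 = 672;  4388 + 672 = 5060;  22113 + 5060 = 27173;  89371 + 27173 = 116544
672 + 48 = 720;  5060 + 720 = 5780;  27173 + 5780 = 32953;  116544 + 32953 = 149497
720 + 48 = 768;  5780 + 768 = 6548;  32953 + 6548 = 39501;  149497 + 39501 = 188998
768 + 48 = 816;  6548 + 816 = 7364;  39501 + 7364 = 46865;  188998 + 46865 = 235863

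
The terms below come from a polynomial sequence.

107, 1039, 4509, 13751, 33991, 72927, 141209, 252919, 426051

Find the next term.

682991

Δ: 932, 3470, 9242, 20240, 38936, 68282, 111710, 173132
Δ²: 2538, 5772, 10998, 18696, 29346, 43428, 61422
Δ³: 3234, 5226, 7698, 10650, 14082, 17994
Δ⁴: 1992, 2472, 2952, 3432, 3912
Δ⁵: 480, 480, 480, 480
The fifth differences are constant (480).
3912 + 480 = 4392;  17994 + 4392 = 22386;  61422 + 22386 = 83808;  173132 + 83808 = 256940;  426051 + 256940 = 682991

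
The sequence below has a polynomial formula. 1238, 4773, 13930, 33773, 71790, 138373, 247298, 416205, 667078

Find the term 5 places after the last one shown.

4284933

Δ: 3535  9157  19843  38017  66583  108925  168907  250873
Δ²: 5622  10686  18174  28566  42342  59982  81966
Δ³: 5064  7488  10392  13776  17640  21984
Δ⁴: 2424  2904  3384  3864  4344
Δ⁵: 480  480  480  480
The fifth differences are constant (480).
4344 + 480 = 4824;  21984 + 4824 = 26808;  81966 + 26808 = 108774;  250873 + 108774 = 359647;  667078 + 359647 = 1026725
4824 + 480 = 5304;  26808 + 5304 = 32112;  108774 + 32112 = 140886;  359647 + 140886 = 500533;  1026725 + 500533 = 1527258
5304 + 480 = 5784;  32112 + 5784 = 37896;  140886 + 37896 = 178782;  500533 + 178782 = 679315;  1527258 + 679315 = 2206573
5784 + 480 = 6264;  37896 + 6264 = 44160;  178782 + 44160 = 222942;  679315 + 222942 = 902257;  2206573 + 902257 = 3108830
6264 + 480 = 6744;  44160 + 6744 = 50904;  222942 + 50904 = 273846;  902257 + 273846 = 1176103;  3108830 + 1176103 = 4284933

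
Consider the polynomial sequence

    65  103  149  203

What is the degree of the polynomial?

D1: 38, 46, 54
D2: 8, 8
The second differences are constant, so the polynomial has degree 2.

2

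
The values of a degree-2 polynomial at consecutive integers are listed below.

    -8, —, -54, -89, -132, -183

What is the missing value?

Using the last 4 terms:
Δ: -35, -43, -51
Δ²: -8, -8
Constant second difference = -8.
Extend backward: -35 + 8 = -27;  -54 + 27 = -27

-27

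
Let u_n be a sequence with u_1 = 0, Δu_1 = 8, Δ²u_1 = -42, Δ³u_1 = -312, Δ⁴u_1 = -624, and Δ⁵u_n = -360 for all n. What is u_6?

Build the table forward from the leading diagonal:
Δ⁵: -360, -360, -360, -360, -360, -360
Δ⁴: -624, -984, -1344, -1704, -2064, -2424
Δ³: -312, -936, -1920, -3264, -4968, -7032
Δ²: -42, -354, -1290, -3210, -6474, -11442
Δ: 8, -34, -388, -1678, -4888, -11362
u: 0, 8, -26, -414, -2092, -6980

-6980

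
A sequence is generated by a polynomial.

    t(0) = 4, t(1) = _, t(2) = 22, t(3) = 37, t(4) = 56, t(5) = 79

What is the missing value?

Using the last 4 terms:
15  19  23
4  4
Constant second difference = 4.
Extend backward: 15 − 4 = 11;  22 − 11 = 11

11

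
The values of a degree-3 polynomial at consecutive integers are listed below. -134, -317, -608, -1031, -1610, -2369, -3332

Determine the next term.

-4523

D1: -183  -291  -423  -579  -759  -963
D2: -108  -132  -156  -180  -204
D3: -24  -24  -24  -24
Constant third difference = -24, so extend:
-204 − 24 = -228;  -963 − 228 = -1191;  -3332 − 1191 = -4523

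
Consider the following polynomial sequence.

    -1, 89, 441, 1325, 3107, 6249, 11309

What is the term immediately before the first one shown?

-3

D1: 90, 352, 884, 1782, 3142, 5060
D2: 262, 532, 898, 1360, 1918
D3: 270, 366, 462, 558
D4: 96, 96, 96
The fourth differences are constant at 96.
Work back: 270 − 96 = 174;  262 − 174 = 88;  90 − 88 = 2;  -1 − 2 = -3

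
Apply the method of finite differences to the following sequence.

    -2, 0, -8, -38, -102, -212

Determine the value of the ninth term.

-938

First differences: 2 , -8 , -30 , -64 , -110
Second differences: -10 , -22 , -34 , -46
Third differences: -12 , -12 , -12
Constant third difference = -12, so extend:
-46 − 12 = -58;  -110 − 58 = -168;  -212 − 168 = -380
-58 − 12 = -70;  -168 − 70 = -238;  -380 − 238 = -618
-70 − 12 = -82;  -238 − 82 = -320;  -618 − 320 = -938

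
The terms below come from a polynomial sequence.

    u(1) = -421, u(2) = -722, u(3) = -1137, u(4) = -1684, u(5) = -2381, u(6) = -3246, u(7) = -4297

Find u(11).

-10721

First differences: -301 , -415 , -547 , -697 , -865 , -1051
Second differences: -114 , -132 , -150 , -168 , -186
Third differences: -18 , -18 , -18 , -18
Constant third difference = -18, so extend:
-186 − 18 = -204;  -1051 − 204 = -1255;  -4297 − 1255 = -5552
-204 − 18 = -222;  -1255 − 222 = -1477;  -5552 − 1477 = -7029
-222 − 18 = -240;  -1477 − 240 = -1717;  -7029 − 1717 = -8746
-240 − 18 = -258;  -1717 − 258 = -1975;  -8746 − 1975 = -10721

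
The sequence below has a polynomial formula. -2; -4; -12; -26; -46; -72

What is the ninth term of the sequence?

Δ: -2, -8, -14, -20, -26
Δ²: -6, -6, -6, -6
Second differences constant at -6.
-26 − 6 = -32;  -72 − 32 = -104
-32 − 6 = -38;  -104 − 38 = -142
-38 − 6 = -44;  -142 − 44 = -186

-186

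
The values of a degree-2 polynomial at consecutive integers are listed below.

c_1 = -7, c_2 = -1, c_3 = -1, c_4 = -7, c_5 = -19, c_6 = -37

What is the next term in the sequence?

-61

Δ: 6, 0, -6, -12, -18
Δ²: -6, -6, -6, -6
Second differences constant at -6.
-18 − 6 = -24;  -37 − 24 = -61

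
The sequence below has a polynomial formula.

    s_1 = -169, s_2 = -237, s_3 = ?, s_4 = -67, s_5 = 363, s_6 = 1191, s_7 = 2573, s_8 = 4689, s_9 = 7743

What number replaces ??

-231

Using the last 6 terms:
D1: 430  828  1382  2116  3054
D2: 398  554  734  938
D3: 156  180  204
D4: 24  24
Constant fourth difference = 24.
Extend backward: 156 − 24 = 132;  398 − 132 = 266;  430 − 266 = 164;  -67 − 164 = -231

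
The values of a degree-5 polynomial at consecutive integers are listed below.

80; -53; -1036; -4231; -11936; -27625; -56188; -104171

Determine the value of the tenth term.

-294301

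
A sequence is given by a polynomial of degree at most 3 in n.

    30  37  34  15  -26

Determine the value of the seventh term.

First differences: 7, -3, -19, -41
Second differences: -10, -16, -22
Third differences: -6, -6
Third differences constant at -6.
-22 − 6 = -28;  -41 − 28 = -69;  -26 − 69 = -95
-28 − 6 = -34;  -69 − 34 = -103;  -95 − 103 = -198

-198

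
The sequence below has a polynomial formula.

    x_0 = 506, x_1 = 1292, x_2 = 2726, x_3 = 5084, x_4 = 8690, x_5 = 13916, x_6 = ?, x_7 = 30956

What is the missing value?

21182

Using the first 6 terms:
D1: 786  1434  2358  3606  5226
D2: 648  924  1248  1620
D3: 276  324  372
D4: 48  48
Constant fourth difference = 48.
Extend forward: 372 + 48 = 420;  1620 + 420 = 2040;  5226 + 2040 = 7266;  13916 + 7266 = 21182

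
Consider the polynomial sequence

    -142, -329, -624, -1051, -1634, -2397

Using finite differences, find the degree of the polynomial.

First differences: -187, -295, -427, -583, -763
Second differences: -108, -132, -156, -180
Third differences: -24, -24, -24
The third differences are constant, so the polynomial has degree 3.

3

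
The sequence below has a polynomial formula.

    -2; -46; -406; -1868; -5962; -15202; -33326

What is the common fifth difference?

-240

D1: -44, -360, -1462, -4094, -9240, -18124
D2: -316, -1102, -2632, -5146, -8884
D3: -786, -1530, -2514, -3738
D4: -744, -984, -1224
D5: -240, -240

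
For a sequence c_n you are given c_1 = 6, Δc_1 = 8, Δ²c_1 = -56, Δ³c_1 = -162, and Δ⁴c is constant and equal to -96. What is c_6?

-2614

Build the table forward from the leading diagonal:
D4: -96  -96  -96  -96  -96  -96
D3: -162  -258  -354  -450  -546  -642
D2: -56  -218  -476  -830  -1280  -1826
D1: 8  -48  -266  -742  -1572  -2852
c: 6  14  -34  -300  -1042  -2614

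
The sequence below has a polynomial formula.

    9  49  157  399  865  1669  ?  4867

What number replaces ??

Using the first 6 terms:
D1: 40  108  242  466  804
D2: 68  134  224  338
D3: 66  90  114
D4: 24  24
Constant fourth difference = 24.
Extend forward: 114 + 24 = 138;  338 + 138 = 476;  804 + 476 = 1280;  1669 + 1280 = 2949

2949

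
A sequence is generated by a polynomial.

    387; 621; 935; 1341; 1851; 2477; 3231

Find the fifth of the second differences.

128

D1: 234, 314, 406, 510, 626, 754
D2: 80, 92, 104, 116, 128
D3: 12, 12, 12, 12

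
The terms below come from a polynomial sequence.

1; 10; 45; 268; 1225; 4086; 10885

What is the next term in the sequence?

9, 35, 223, 957, 2861, 6799
26, 188, 734, 1904, 3938
162, 546, 1170, 2034
384, 624, 864
240, 240
Fifth differences constant at 240.
864 + 240 = 1104;  2034 + 1104 = 3138;  3938 + 3138 = 7076;  6799 + 7076 = 13875;  10885 + 13875 = 24760

24760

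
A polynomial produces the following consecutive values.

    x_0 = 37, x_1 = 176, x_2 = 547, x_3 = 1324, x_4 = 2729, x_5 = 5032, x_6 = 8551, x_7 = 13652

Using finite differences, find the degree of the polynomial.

4

First differences: 139, 371, 777, 1405, 2303, 3519, 5101
Second differences: 232, 406, 628, 898, 1216, 1582
Third differences: 174, 222, 270, 318, 366
Fourth differences: 48, 48, 48, 48
The fourth differences are constant, so the polynomial has degree 4.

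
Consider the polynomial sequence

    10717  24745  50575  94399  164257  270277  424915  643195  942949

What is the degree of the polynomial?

5

Δ: 14028, 25830, 43824, 69858, 106020, 154638, 218280, 299754
Δ²: 11802, 17994, 26034, 36162, 48618, 63642, 81474
Δ³: 6192, 8040, 10128, 12456, 15024, 17832
Δ⁴: 1848, 2088, 2328, 2568, 2808
Δ⁵: 240, 240, 240, 240
The fifth differences are constant, so the polynomial has degree 5.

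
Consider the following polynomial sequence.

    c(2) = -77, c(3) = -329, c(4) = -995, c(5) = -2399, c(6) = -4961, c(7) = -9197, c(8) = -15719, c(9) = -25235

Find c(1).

-11

First differences: -252, -666, -1404, -2562, -4236, -6522, -9516
Second differences: -414, -738, -1158, -1674, -2286, -2994
Third differences: -324, -420, -516, -612, -708
Fourth differences: -96, -96, -96, -96
The fourth differences are constant at -96.
Work back: -324 + 96 = -228;  -414 + 228 = -186;  -252 + 186 = -66;  -77 + 66 = -11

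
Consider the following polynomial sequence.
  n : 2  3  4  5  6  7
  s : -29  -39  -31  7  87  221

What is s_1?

-10  8  38  80  134
18  30  42  54
12  12  12
The third differences are constant at 12.
Work back: 18 − 12 = 6;  -10 − 6 = -16;  -29 + 16 = -13

-13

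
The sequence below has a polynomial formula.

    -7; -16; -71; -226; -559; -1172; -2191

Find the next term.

D1: -9  -55  -155  -333  -613  -1019
D2: -46  -100  -178  -280  -406
D3: -54  -78  -102  -126
D4: -24  -24  -24
Fourth differences constant at -24.
-126 − 24 = -150;  -406 − 150 = -556;  -1019 − 556 = -1575;  -2191 − 1575 = -3766

-3766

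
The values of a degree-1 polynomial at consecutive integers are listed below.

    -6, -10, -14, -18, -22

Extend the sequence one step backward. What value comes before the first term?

-2

-4  -4  -4  -4
The first differences are constant at -4.
Work back: -6 + 4 = -2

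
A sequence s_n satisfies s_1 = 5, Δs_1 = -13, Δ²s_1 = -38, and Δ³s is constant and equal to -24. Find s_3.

-59

Build the table forward from the leading diagonal:
Third differences: -24  -24  -24
Second differences: -38  -62  -86
First differences: -13  -51  -113
s: 5  -8  -59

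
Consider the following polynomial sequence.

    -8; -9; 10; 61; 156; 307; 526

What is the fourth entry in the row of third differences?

First differences: -1, 19, 51, 95, 151, 219
Second differences: 20, 32, 44, 56, 68
Third differences: 12, 12, 12, 12

12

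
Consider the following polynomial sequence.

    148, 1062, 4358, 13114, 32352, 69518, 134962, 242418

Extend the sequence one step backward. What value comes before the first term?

914, 3296, 8756, 19238, 37166, 65444, 107456
2382, 5460, 10482, 17928, 28278, 42012
3078, 5022, 7446, 10350, 13734
1944, 2424, 2904, 3384
480, 480, 480
The fifth differences are constant at 480.
Work back: 1944 − 480 = 1464;  3078 − 1464 = 1614;  2382 − 1614 = 768;  914 − 768 = 146;  148 − 146 = 2

2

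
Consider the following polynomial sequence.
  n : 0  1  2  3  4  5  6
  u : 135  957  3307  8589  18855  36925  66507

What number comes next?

112317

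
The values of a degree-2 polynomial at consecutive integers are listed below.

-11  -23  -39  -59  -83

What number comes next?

-12  -16  -20  -24
-4  -4  -4
The second differences are constant (-4).
-24 − 4 = -28;  -83 − 28 = -111

-111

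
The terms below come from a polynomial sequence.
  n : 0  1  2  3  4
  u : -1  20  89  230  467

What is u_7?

1994

21, 69, 141, 237
48, 72, 96
24, 24
Constant third difference = 24, so extend:
96 + 24 = 120;  237 + 120 = 357;  467 + 357 = 824
120 + 24 = 144;  357 + 144 = 501;  824 + 501 = 1325
144 + 24 = 168;  501 + 168 = 669;  1325 + 669 = 1994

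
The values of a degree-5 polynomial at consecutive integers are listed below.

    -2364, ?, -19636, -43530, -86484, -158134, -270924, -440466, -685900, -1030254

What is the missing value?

Using the last 8 terms:
First differences: -23894, -42954, -71650, -112790, -169542, -245434, -344354
Second differences: -19060, -28696, -41140, -56752, -75892, -98920
Third differences: -9636, -12444, -15612, -19140, -23028
Fourth differences: -2808, -3168, -3528, -3888
Fifth differences: -360, -360, -360
Constant fifth difference = -360.
Extend backward: -2808 + 360 = -2448;  -9636 + 2448 = -7188;  -19060 + 7188 = -11872;  -23894 + 11872 = -12022;  -19636 + 12022 = -7614

-7614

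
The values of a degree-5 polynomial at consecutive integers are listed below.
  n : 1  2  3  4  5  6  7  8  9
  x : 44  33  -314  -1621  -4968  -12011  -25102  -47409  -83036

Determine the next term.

-11  -347  -1307  -3347  -7043  -13091  -22307  -35627
-336  -960  -2040  -3696  -6048  -9216  -13320
-624  -1080  -1656  -2352  -3168  -4104
-456  -576  -696  -816  -936
-120  -120  -120  -120
Fifth differences constant at -120.
-936 − 120 = -1056;  -4104 − 1056 = -5160;  -13320 − 5160 = -18480;  -35627 − 18480 = -54107;  -83036 − 54107 = -137143

-137143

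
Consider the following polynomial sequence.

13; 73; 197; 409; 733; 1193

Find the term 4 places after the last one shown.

4873

D1: 60  124  212  324  460
D2: 64  88  112  136
D3: 24  24  24
The third differences are constant (24).
136 + 24 = 160;  460 + 160 = 620;  1193 + 620 = 1813
160 + 24 = 184;  620 + 184 = 804;  1813 + 804 = 2617
184 + 24 = 208;  804 + 208 = 1012;  2617 + 1012 = 3629
208 + 24 = 232;  1012 + 232 = 1244;  3629 + 1244 = 4873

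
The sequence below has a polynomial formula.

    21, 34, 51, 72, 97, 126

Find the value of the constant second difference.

D1: 13, 17, 21, 25, 29
D2: 4, 4, 4, 4

4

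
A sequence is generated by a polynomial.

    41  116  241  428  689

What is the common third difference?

12

First differences: 75, 125, 187, 261
Second differences: 50, 62, 74
Third differences: 12, 12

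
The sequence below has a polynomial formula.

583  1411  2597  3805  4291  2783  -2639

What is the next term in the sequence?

D1: 828, 1186, 1208, 486, -1508, -5422
D2: 358, 22, -722, -1994, -3914
D3: -336, -744, -1272, -1920
D4: -408, -528, -648
D5: -120, -120
Fifth differences constant at -120.
-648 − 120 = -768;  -1920 − 768 = -2688;  -3914 − 2688 = -6602;  -5422 − 6602 = -12024;  -2639 − 12024 = -14663

-14663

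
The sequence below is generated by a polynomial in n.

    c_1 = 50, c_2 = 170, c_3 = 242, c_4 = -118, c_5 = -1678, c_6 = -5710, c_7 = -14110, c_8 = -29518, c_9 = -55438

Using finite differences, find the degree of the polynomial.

120, 72, -360, -1560, -4032, -8400, -15408, -25920
-48, -432, -1200, -2472, -4368, -7008, -10512
-384, -768, -1272, -1896, -2640, -3504
-384, -504, -624, -744, -864
-120, -120, -120, -120
The fifth differences are constant, so the polynomial has degree 5.

5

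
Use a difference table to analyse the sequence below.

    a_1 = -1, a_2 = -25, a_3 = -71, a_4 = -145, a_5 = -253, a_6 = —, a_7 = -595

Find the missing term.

Using the first 5 terms:
D1: -24, -46, -74, -108
D2: -22, -28, -34
D3: -6, -6
Constant third difference = -6.
Extend forward: -34 − 6 = -40;  -108 − 40 = -148;  -253 − 148 = -401

-401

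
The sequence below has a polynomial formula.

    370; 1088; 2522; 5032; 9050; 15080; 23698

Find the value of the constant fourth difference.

First differences: 718, 1434, 2510, 4018, 6030, 8618
Second differences: 716, 1076, 1508, 2012, 2588
Third differences: 360, 432, 504, 576
Fourth differences: 72, 72, 72

72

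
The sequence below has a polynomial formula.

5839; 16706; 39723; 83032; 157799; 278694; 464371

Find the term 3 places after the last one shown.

1666474

Δ: 10867, 23017, 43309, 74767, 120895, 185677
Δ²: 12150, 20292, 31458, 46128, 64782
Δ³: 8142, 11166, 14670, 18654
Δ⁴: 3024, 3504, 3984
Δ⁵: 480, 480
Constant fifth difference = 480, so extend:
3984 + 480 = 4464;  18654 + 4464 = 23118;  64782 + 23118 = 87900;  185677 + 87900 = 273577;  464371 + 273577 = 737948
4464 + 480 = 4944;  23118 + 4944 = 28062;  87900 + 28062 = 115962;  273577 + 115962 = 389539;  737948 + 389539 = 1127487
4944 + 480 = 5424;  28062 + 5424 = 33486;  115962 + 33486 = 149448;  389539 + 149448 = 538987;  1127487 + 538987 = 1666474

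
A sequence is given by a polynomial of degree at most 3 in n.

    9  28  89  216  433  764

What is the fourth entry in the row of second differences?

D1: 19, 61, 127, 217, 331
D2: 42, 66, 90, 114
D3: 24, 24, 24

114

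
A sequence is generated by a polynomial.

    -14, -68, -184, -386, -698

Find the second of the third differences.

-24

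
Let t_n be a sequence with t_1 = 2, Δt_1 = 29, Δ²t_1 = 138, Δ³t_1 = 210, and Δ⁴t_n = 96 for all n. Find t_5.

1882

Build the table forward from the leading diagonal:
D4: 96, 96, 96, 96, 96
D3: 210, 306, 402, 498, 594
D2: 138, 348, 654, 1056, 1554
D1: 29, 167, 515, 1169, 2225
t: 2, 31, 198, 713, 1882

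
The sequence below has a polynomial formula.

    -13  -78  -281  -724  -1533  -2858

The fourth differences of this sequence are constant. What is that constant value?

-24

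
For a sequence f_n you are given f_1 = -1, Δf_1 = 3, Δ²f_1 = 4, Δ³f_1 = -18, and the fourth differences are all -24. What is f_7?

-643

Build the table forward from the leading diagonal:
D4: -24  -24  -24  -24  -24  -24  -24
D3: -18  -42  -66  -90  -114  -138  -162
D2: 4  -14  -56  -122  -212  -326  -464
D1: 3  7  -7  -63  -185  -397  -723
f: -1  2  9  2  -61  -246  -643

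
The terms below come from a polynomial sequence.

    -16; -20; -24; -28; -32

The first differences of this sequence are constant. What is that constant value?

-4

D1: -4, -4, -4, -4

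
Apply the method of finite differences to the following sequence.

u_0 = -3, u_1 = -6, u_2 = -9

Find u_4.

-3, -3
Constant first difference = -3, so extend:
-9 − 3 = -12
-12 − 3 = -15

-15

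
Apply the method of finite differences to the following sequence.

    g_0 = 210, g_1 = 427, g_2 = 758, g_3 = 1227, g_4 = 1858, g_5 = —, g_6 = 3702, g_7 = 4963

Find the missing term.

Using the first 5 terms:
D1: 217, 331, 469, 631
D2: 114, 138, 162
D3: 24, 24
Constant third difference = 24.
Extend forward: 162 + 24 = 186;  631 + 186 = 817;  1858 + 817 = 2675

2675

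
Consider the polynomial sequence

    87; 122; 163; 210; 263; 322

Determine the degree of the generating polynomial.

35, 41, 47, 53, 59
6, 6, 6, 6
The second differences are constant, so the polynomial has degree 2.

2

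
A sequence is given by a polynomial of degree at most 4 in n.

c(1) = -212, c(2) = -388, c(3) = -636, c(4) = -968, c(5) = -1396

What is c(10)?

-5396

Δ: -176, -248, -332, -428
Δ²: -72, -84, -96
Δ³: -12, -12
The third differences are constant (-12).
-96 − 12 = -108;  -428 − 108 = -536;  -1396 − 536 = -1932
-108 − 12 = -120;  -536 − 120 = -656;  -1932 − 656 = -2588
-120 − 12 = -132;  -656 − 132 = -788;  -2588 − 788 = -3376
-132 − 12 = -144;  -788 − 144 = -932;  -3376 − 932 = -4308
-144 − 12 = -156;  -932 − 156 = -1088;  -4308 − 1088 = -5396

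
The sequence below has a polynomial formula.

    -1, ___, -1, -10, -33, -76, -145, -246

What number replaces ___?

0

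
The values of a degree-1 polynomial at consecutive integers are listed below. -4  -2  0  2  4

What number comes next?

First differences: 2, 2, 2, 2
First differences constant at 2.
4 + 2 = 6

6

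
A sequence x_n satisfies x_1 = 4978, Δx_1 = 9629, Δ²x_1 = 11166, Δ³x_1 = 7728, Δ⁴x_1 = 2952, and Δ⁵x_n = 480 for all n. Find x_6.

257303

Build the table forward from the leading diagonal:
Δ⁵: 480  480  480  480  480  480
Δ⁴: 2952  3432  3912  4392  4872  5352
Δ³: 7728  10680  14112  18024  22416  27288
Δ²: 11166  18894  29574  43686  61710  84126
Δ: 9629  20795  39689  69263  112949  174659
x: 4978  14607  35402  75091  144354  257303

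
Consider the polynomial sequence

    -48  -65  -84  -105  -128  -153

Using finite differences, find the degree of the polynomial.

2

First differences: -17, -19, -21, -23, -25
Second differences: -2, -2, -2, -2
The second differences are constant, so the polynomial has degree 2.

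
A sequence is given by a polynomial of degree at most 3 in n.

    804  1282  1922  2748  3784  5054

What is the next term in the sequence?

6582

First differences: 478, 640, 826, 1036, 1270
Second differences: 162, 186, 210, 234
Third differences: 24, 24, 24
Constant third difference = 24, so extend:
234 + 24 = 258;  1270 + 258 = 1528;  5054 + 1528 = 6582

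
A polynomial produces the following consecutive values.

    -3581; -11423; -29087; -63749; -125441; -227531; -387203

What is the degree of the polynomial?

5

-7842, -17664, -34662, -61692, -102090, -159672
-9822, -16998, -27030, -40398, -57582
-7176, -10032, -13368, -17184
-2856, -3336, -3816
-480, -480
The fifth differences are constant, so the polynomial has degree 5.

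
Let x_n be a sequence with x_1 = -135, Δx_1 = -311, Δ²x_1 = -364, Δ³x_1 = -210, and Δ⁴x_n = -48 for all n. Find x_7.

-12381

Build the table forward from the leading diagonal:
D4: -48  -48  -48  -48  -48  -48  -48
D3: -210  -258  -306  -354  -402  -450  -498
D2: -364  -574  -832  -1138  -1492  -1894  -2344
D1: -311  -675  -1249  -2081  -3219  -4711  -6605
x: -135  -446  -1121  -2370  -4451  -7670  -12381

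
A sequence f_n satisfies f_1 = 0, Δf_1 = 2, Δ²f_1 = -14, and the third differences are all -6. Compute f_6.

-190

Build the table forward from the leading diagonal:
D3: -6  -6  -6  -6  -6  -6
D2: -14  -20  -26  -32  -38  -44
D1: 2  -12  -32  -58  -90  -128
f: 0  2  -10  -42  -100  -190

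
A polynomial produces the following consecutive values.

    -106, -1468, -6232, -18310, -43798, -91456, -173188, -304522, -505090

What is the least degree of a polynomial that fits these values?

5

D1: -1362, -4764, -12078, -25488, -47658, -81732, -131334, -200568
D2: -3402, -7314, -13410, -22170, -34074, -49602, -69234
D3: -3912, -6096, -8760, -11904, -15528, -19632
D4: -2184, -2664, -3144, -3624, -4104
D5: -480, -480, -480, -480
The fifth differences are constant, so the polynomial has degree 5.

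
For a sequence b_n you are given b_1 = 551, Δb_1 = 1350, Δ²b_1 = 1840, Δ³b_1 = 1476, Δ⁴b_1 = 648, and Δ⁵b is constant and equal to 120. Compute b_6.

43821

Build the table forward from the leading diagonal:
Fifth differences: 120, 120, 120, 120, 120, 120
Fourth differences: 648, 768, 888, 1008, 1128, 1248
Third differences: 1476, 2124, 2892, 3780, 4788, 5916
Second differences: 1840, 3316, 5440, 8332, 12112, 16900
First differences: 1350, 3190, 6506, 11946, 20278, 32390
b: 551, 1901, 5091, 11597, 23543, 43821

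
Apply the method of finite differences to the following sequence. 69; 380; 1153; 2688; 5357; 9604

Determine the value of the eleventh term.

311, 773, 1535, 2669, 4247
462, 762, 1134, 1578
300, 372, 444
72, 72
The fourth differences are constant (72).
444 + 72 = 516;  1578 + 516 = 2094;  4247 + 2094 = 6341;  9604 + 6341 = 15945
516 + 72 = 588;  2094 + 588 = 2682;  6341 + 2682 = 9023;  15945 + 9023 = 24968
588 + 72 = 660;  2682 + 660 = 3342;  9023 + 3342 = 12365;  24968 + 12365 = 37333
660 + 72 = 732;  3342 + 732 = 4074;  12365 + 4074 = 16439;  37333 + 16439 = 53772
732 + 72 = 804;  4074 + 804 = 4878;  16439 + 4878 = 21317;  53772 + 21317 = 75089

75089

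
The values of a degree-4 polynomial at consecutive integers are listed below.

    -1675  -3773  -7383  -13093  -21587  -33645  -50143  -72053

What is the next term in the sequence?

-100443

-2098, -3610, -5710, -8494, -12058, -16498, -21910
-1512, -2100, -2784, -3564, -4440, -5412
-588, -684, -780, -876, -972
-96, -96, -96, -96
The fourth differences are constant (-96).
-972 − 96 = -1068;  -5412 − 1068 = -6480;  -21910 − 6480 = -28390;  -72053 − 28390 = -100443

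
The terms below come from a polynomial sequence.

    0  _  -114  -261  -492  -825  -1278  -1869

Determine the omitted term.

-33

Using the last 6 terms:
Δ: -147  -231  -333  -453  -591
Δ²: -84  -102  -120  -138
Δ³: -18  -18  -18
Constant third difference = -18.
Extend backward: -84 + 18 = -66;  -147 + 66 = -81;  -114 + 81 = -33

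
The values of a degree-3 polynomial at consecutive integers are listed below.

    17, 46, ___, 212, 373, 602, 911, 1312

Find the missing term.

107

Using the last 5 terms:
161  229  309  401
68  80  92
12  12
Constant third difference = 12.
Extend backward: 68 − 12 = 56;  161 − 56 = 105;  212 − 105 = 107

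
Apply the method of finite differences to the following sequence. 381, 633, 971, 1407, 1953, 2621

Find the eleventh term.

Δ: 252  338  436  546  668
Δ²: 86  98  110  122
Δ³: 12  12  12
Constant third difference = 12, so extend:
122 + 12 = 134;  668 + 134 = 802;  2621 + 802 = 3423
134 + 12 = 146;  802 + 146 = 948;  3423 + 948 = 4371
146 + 12 = 158;  948 + 158 = 1106;  4371 + 1106 = 5477
158 + 12 = 170;  1106 + 170 = 1276;  5477 + 1276 = 6753
170 + 12 = 182;  1276 + 182 = 1458;  6753 + 1458 = 8211

8211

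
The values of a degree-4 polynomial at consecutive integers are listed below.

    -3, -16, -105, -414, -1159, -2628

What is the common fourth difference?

First differences: -13, -89, -309, -745, -1469
Second differences: -76, -220, -436, -724
Third differences: -144, -216, -288
Fourth differences: -72, -72

-72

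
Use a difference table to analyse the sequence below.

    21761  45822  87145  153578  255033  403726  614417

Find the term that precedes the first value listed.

D1: 24061, 41323, 66433, 101455, 148693, 210691
D2: 17262, 25110, 35022, 47238, 61998
D3: 7848, 9912, 12216, 14760
D4: 2064, 2304, 2544
D5: 240, 240
The fifth differences are constant at 240.
Work back: 2064 − 240 = 1824;  7848 − 1824 = 6024;  17262 − 6024 = 11238;  24061 − 11238 = 12823;  21761 − 12823 = 8938

8938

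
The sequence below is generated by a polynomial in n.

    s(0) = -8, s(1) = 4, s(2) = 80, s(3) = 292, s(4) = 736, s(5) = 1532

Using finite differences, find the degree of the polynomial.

Δ: 12, 76, 212, 444, 796
Δ²: 64, 136, 232, 352
Δ³: 72, 96, 120
Δ⁴: 24, 24
The fourth differences are constant, so the polynomial has degree 4.

4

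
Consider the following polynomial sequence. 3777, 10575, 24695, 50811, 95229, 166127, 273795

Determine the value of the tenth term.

957039

D1: 6798, 14120, 26116, 44418, 70898, 107668
D2: 7322, 11996, 18302, 26480, 36770
D3: 4674, 6306, 8178, 10290
D4: 1632, 1872, 2112
D5: 240, 240
The fifth differences are constant (240).
2112 + 240 = 2352;  10290 + 2352 = 12642;  36770 + 12642 = 49412;  107668 + 49412 = 157080;  273795 + 157080 = 430875
2352 + 240 = 2592;  12642 + 2592 = 15234;  49412 + 15234 = 64646;  157080 + 64646 = 221726;  430875 + 221726 = 652601
2592 + 240 = 2832;  15234 + 2832 = 18066;  64646 + 18066 = 82712;  221726 + 82712 = 304438;  652601 + 304438 = 957039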